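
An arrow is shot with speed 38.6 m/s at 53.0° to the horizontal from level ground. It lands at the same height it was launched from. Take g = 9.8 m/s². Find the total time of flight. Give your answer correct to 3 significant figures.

6.29 s

Vertical component: v_y = 38.6 sin 53.0° = 30.83 m/s.
For a projectile landing at launch height, time of flight is t = 2 v_y / g = 2 × 30.83 / 9.8 = 6.29 s.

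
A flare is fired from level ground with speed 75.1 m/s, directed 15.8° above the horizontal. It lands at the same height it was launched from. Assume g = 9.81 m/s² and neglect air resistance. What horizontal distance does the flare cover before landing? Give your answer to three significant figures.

301 m

Components: v_x = 75.1 cos 15.8° = 72.26 m/s, v_y = 75.1 sin 15.8° = 20.45 m/s.
Time of flight (same landing height): t = 2 v_y / g = 2 × 20.45 / 9.81 = 4.169 s.
Range: R = v_x · t = 72.26 × 4.169 = 301 m.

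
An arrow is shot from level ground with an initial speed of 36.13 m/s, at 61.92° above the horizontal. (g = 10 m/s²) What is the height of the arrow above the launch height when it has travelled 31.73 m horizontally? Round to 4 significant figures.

42.07 m

v_x = 36.13 cos 61.92° = 17.007 m/s, v_y0 = 36.13 sin 61.92° = 31.877 m/s.
Time to reach x = 31.73 m: t = x / v_x = 31.73 / 17.007 = 1.8657 s.
y = v_y0 t − ½ g t² = 31.877×1.8657 − 5.000×1.8657² = 42.07 m.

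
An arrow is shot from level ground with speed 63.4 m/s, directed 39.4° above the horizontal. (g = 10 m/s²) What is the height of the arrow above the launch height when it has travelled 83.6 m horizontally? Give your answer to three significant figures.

v_x = 63.4 cos 39.4° = 48.99 m/s, v_y0 = 63.4 sin 39.4° = 40.24 m/s.
Time to reach x = 83.6 m: t = x / v_x = 83.6 / 48.99 = 1.706 s.
y = v_y0 t − ½ g t² = 40.24×1.706 − 5.000×1.706² = 54.1 m.

54.1 m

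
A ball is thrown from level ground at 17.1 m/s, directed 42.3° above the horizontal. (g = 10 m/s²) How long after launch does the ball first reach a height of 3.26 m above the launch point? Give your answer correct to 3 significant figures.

v_y0 = 17.1 sin 42.3° = 11.51 m/s.
Set y = v_y0 t − ½ g t² = 3.26: 5.000 t² − 11.51 t + 3.26 = 0.
t = [11.51 ± √(132.5 − 65.20)] / 10 = (11.51 ± 8.204) / 10, giving t = 0.331 s or t = 1.97 s.
The ball is on the way up at the first time, so t = 0.331 s.

0.331 s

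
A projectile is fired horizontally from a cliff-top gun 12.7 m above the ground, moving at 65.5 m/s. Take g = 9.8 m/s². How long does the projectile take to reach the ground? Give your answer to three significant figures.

The horizontal speed doesn't affect the fall. With v_y0 = 0, h = ½ g t².
t = √(2 × 12.7 / 9.8) = √2.592 = 1.61 s.

1.61 s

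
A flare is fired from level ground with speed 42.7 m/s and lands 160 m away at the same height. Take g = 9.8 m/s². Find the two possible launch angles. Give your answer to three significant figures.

Level-ground range: R = v₀² sin(2θ)/g ⇒ sin 2θ = R g / v₀² = 160×9.8/42.7² = 0.8600.
2θ = arcsin(0.8600) = 59.32° or 180° − 59.32° = 120.68°.
So θ = 29.7° or θ = 60.3°.

29.7° and 60.3°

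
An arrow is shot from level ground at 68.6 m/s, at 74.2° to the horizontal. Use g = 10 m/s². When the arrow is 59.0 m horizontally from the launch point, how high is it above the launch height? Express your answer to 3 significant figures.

v_x = 68.6 cos 74.2° = 18.68 m/s, v_y0 = 68.6 sin 74.2° = 66.01 m/s.
Time to reach x = 59.0 m: t = x / v_x = 59.0 / 18.68 = 3.158 s.
y = v_y0 t − ½ g t² = 66.01×3.158 − 5.000×3.158² = 159 m.

159 m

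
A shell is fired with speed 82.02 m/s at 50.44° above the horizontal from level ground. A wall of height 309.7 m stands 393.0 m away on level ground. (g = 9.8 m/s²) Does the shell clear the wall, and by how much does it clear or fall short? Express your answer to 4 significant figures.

v_x = 82.02 cos 50.44° = 52.237 m/s; v_y0 = 82.02 sin 50.44° = 63.234 m/s.
Time to reach the wall: t = 393.0 / 52.237 = 7.5234 s.
Height at that point: y = 63.234×7.5234 − 4.900×7.5234² = 198.39 m.
That is 309.7 − 198.39 = 111.3 m below the top of the wall, so the shell does not clear it.

No — it falls 111.3 m short of clearing the wall.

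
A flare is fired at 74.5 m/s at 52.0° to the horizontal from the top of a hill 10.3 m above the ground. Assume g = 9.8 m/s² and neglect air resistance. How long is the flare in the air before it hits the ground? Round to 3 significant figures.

Vertical component: v_y = 74.5 sin 52.0° = 58.71 m/s.
Taking up as positive with launch at y = 10.3 m, landing at y = 0: 0 = 10.3 + 58.71 t − ½(9.8) t².
Solving 4.900 t² − 58.71 t − 10.3 = 0 gives t = [58.71 + √(58.71² + 4·4.900·10.3)] / 9.800 = 12.2 s.

12.2 s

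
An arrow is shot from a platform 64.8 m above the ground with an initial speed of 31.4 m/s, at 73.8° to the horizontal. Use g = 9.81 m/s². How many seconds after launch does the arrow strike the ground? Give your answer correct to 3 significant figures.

Vertical component: v_y = 31.4 sin 73.8° = 30.15 m/s.
Taking up as positive with launch at y = 64.8 m, landing at y = 0: 0 = 64.8 + 30.15 t − ½(9.81) t².
Solving 4.905 t² − 30.15 t − 64.8 = 0 gives t = [30.15 + √(30.15² + 4·4.905·64.8)] / 9.810 = 7.83 s.

7.83 s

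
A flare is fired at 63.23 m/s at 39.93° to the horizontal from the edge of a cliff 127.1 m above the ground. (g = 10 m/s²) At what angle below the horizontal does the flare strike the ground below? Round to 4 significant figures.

53.16°

v_x = 63.23 cos 39.93° = 48.487 m/s.
At impact |v_y| = √(v_y0² + 2 g h) = √(40.584² + 2×10×127.1) = 64.723 m/s.
Angle below horizontal = arctan(|v_y| / v_x) = arctan(64.723 / 48.487) = 53.16°.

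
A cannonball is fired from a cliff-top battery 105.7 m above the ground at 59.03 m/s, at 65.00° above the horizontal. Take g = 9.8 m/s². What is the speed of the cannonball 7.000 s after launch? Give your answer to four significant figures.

v_x = 59.03 cos 65.00° = 24.947 m/s (constant).
v_y(t) = 59.03 sin 65.00° − g t = 53.499 − 9.8 × 7.000 = -15.101 m/s.
Speed = √(v_x² + v_y²) = √(622.35 + 228.04) = 29.16 m/s.

29.16 m/s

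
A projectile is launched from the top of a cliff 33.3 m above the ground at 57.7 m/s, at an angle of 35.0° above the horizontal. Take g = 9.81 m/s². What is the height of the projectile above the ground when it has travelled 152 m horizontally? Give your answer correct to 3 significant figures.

v_x = 57.7 cos 35.0° = 47.27 m/s, v_y0 = 57.7 sin 35.0° = 33.10 m/s.
Time to reach x = 152 m: t = x / v_x = 152 / 47.27 = 3.216 s.
y = 33.3 + v_y0 t − ½ g t² = 33.3 + 33.10×3.216 − 4.905×3.216² = 89.0 m.

89.0 m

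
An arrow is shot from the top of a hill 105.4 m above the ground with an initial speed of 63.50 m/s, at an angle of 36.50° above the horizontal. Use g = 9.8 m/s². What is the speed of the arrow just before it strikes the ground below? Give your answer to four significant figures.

78.09 m/s

v_x = 63.50 cos 36.50° = 51.045 m/s is unchanged throughout.
For the vertical component, v_y² = v_y0² + 2 g h = (37.771)² + 2×9.8×105.4 = 3492.5, so |v_y| = 59.097 m/s.
Impact speed = √(v_x² + v_y²) = √(2605.6 + 3492.5) = 78.09 m/s.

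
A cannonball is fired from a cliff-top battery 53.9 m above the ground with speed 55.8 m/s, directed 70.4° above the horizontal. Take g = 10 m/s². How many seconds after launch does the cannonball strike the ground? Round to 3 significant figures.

Vertical component: v_y = 55.8 sin 70.4° = 52.57 m/s.
Taking up as positive with launch at y = 53.9 m, landing at y = 0: 0 = 53.9 + 52.57 t − ½(10) t².
Solving 5.000 t² − 52.57 t − 53.9 = 0 gives t = [52.57 + √(52.57² + 4·5.000·53.9)] / 10.00 = 11.5 s.

11.5 s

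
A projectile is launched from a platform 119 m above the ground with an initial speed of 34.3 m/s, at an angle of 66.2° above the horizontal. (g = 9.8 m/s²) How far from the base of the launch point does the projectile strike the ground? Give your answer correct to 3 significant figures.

Components: v_x = 34.3 cos 66.2° = 13.84 m/s, v_y = 34.3 sin 66.2° = 31.38 m/s.
Vertical: 0 = 119 + 31.38 t − ½(9.8) t² ⇒ 4.900 t² − 31.38 t − 119 = 0.
t = [31.38 + √(984.7 + 2332)] / 9.800 = 9.079 s.
Horizontal: R = v_x · t = 13.84 × 9.079 = 126 m.

126 m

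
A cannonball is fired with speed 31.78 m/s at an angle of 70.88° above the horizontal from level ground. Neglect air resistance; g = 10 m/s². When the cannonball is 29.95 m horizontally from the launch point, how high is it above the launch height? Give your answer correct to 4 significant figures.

v_x = 31.78 cos 70.88° = 10.409 m/s, v_y0 = 31.78 sin 70.88° = 30.027 m/s.
Time to reach x = 29.95 m: t = x / v_x = 29.95 / 10.409 = 2.8773 s.
y = v_y0 t − ½ g t² = 30.027×2.8773 − 5.000×2.8773² = 45.00 m.

45.00 m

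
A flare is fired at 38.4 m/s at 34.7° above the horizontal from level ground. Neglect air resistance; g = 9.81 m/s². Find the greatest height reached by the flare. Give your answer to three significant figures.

24.4 m

Vertical component of launch velocity: v_y = 38.4 sin 34.7° = 21.86 m/s.
At the highest point the vertical velocity is zero, so v_y² = 2 g h_max.
h_max = (21.86)² / (2 × 9.81) = 477.9 / 19.62 = 24.4 m.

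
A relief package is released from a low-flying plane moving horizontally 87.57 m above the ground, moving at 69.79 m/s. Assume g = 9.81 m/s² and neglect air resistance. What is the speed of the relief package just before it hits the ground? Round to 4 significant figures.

Fall time: t = √(2 × 87.57 / 9.81) = 4.2253 s.
At impact: v_x = 69.79 m/s (unchanged), v_y = g t = 9.81 × 4.2253 = 41.450 m/s.
Speed = √(v_x² + v_y²) = √(4870.6 + 1718.1) = 81.17 m/s.

81.17 m/s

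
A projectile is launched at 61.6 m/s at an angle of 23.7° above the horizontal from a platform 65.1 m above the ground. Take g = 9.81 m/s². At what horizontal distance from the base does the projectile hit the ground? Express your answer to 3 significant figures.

Components: v_x = 61.6 cos 23.7° = 56.40 m/s, v_y = 61.6 sin 23.7° = 24.76 m/s.
Vertical: 0 = 65.1 + 24.76 t − ½(9.81) t² ⇒ 4.905 t² − 24.76 t − 65.1 = 0.
t = [24.76 + √(613.1 + 1277)] / 9.810 = 6.956 s.
Horizontal: R = v_x · t = 56.40 × 6.956 = 392 m.

392 m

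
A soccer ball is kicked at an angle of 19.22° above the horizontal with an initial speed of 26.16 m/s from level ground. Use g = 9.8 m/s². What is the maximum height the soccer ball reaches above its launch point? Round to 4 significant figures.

Vertical component of launch velocity: v_y = 26.16 sin 19.22° = 8.6118 m/s.
At the highest point the vertical velocity is zero, so v_y² = 2 g h_max.
h_max = (8.6118)² / (2 × 9.8) = 74.163 / 19.60 = 3.784 m.

3.784 m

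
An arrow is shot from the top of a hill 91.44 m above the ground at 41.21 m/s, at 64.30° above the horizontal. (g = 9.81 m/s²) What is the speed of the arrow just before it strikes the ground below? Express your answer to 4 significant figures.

v_x = 41.21 cos 64.30° = 17.871 m/s is unchanged throughout.
For the vertical component, v_y² = v_y0² + 2 g h = (37.133)² + 2×9.81×91.44 = 3172.9, so |v_y| = 56.329 m/s.
Impact speed = √(v_x² + v_y²) = √(319.37 + 3172.9) = 59.10 m/s.

59.10 m/s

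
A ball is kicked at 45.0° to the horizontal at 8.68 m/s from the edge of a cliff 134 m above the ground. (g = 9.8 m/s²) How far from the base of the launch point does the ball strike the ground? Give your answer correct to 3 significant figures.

36.2 m

Components: v_x = 8.68 cos 45.0° = 6.138 m/s, v_y = 8.68 sin 45.0° = 6.138 m/s.
Vertical: 0 = 134 + 6.138 t − ½(9.8) t² ⇒ 4.900 t² − 6.138 t − 134 = 0.
t = [6.138 + √(37.68 + 2626)] / 9.800 = 5.893 s.
Horizontal: R = v_x · t = 6.138 × 5.893 = 36.2 m.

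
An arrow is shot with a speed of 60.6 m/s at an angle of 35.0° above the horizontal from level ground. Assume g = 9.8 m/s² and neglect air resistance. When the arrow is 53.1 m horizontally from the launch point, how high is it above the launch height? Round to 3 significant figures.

31.6 m

v_x = 60.6 cos 35.0° = 49.64 m/s, v_y0 = 60.6 sin 35.0° = 34.76 m/s.
Time to reach x = 53.1 m: t = x / v_x = 53.1 / 49.64 = 1.070 s.
y = v_y0 t − ½ g t² = 34.76×1.070 − 4.900×1.070² = 31.6 m.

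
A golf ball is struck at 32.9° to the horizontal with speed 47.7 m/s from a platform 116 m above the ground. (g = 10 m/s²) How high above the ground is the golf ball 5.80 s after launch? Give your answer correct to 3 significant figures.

v_y0 = 47.7 sin 32.9° = 25.91 m/s.
y(t) = 116 + v_y0 t − ½ g t² = 116 + 25.91×5.80 − ½×10×5.80² = 98.1 m.

98.1 m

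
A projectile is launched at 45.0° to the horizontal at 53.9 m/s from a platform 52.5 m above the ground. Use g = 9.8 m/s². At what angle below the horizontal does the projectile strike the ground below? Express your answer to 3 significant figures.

52.6°

v_x = 53.9 cos 45.0° = 38.11 m/s.
At impact |v_y| = √(v_y0² + 2 g h) = √(38.11² + 2×9.8×52.5) = 49.81 m/s.
Angle below horizontal = arctan(|v_y| / v_x) = arctan(49.81 / 38.11) = 52.6°.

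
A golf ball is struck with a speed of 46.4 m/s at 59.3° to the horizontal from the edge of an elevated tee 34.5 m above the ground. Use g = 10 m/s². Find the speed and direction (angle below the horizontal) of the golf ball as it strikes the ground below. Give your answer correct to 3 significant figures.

53.3 m/s at 63.6° below the horizontal

v_x = 46.4 cos 59.3° = 23.69 m/s (constant).
|v_y| at impact = √((39.90)² + 2×10×34.5) = 47.77 m/s.
Speed = √(23.69² + 47.77²) = 53.3 m/s; angle = arctan(47.77/23.69) = 63.6° below horizontal.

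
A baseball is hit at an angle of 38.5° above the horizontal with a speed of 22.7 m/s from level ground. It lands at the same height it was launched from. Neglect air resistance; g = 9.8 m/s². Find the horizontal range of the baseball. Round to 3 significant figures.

51.2 m

For level ground, R = v₀² sin(2θ) / g.
sin(2 × 38.5°) = sin 77.00° = 0.9744.
R = (22.7)² × 0.9744 / 9.8 = 51.2 m.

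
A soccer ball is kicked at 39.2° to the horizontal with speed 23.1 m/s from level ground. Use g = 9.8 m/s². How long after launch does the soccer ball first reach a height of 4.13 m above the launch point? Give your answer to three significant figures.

v_y0 = 23.1 sin 39.2° = 14.60 m/s.
Set y = v_y0 t − ½ g t² = 4.13: 4.900 t² − 14.60 t + 4.13 = 0.
t = [14.60 ± √(213.2 − 80.95)] / 9.8 = (14.60 ± 11.50) / 9.8, giving t = 0.316 s or t = 2.66 s.
The soccer ball is on the way up at the first time, so t = 0.316 s.

0.316 s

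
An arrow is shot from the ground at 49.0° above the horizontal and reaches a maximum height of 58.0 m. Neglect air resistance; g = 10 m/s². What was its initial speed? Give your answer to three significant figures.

At maximum height v_y = 0, so (v₀ sin θ)² = 2 g H.
v₀ sin 49.0° = √(2 × 10 × 58.0) = 34.06 m/s.
v₀ = 34.06 / sin 49.0° = 34.06 / 0.7547 = 45.1 m/s.

45.1 m/s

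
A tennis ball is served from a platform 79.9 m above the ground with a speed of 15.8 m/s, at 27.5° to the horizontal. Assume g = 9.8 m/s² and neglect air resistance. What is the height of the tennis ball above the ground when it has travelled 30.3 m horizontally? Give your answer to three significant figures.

72.8 m

v_x = 15.8 cos 27.5° = 14.01 m/s, v_y0 = 15.8 sin 27.5° = 7.296 m/s.
Time to reach x = 30.3 m: t = x / v_x = 30.3 / 14.01 = 2.163 s.
y = 79.9 + v_y0 t − ½ g t² = 79.9 + 7.296×2.163 − 4.900×2.163² = 72.8 m.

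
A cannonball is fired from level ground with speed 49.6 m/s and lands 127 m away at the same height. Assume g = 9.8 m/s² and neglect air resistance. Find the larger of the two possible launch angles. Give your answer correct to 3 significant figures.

Level-ground range: R = v₀² sin(2θ)/g ⇒ sin 2θ = R g / v₀² = 127×9.8/49.6² = 0.5059.
2θ = arcsin(0.5059) = 30.39° or 180° − 30.39° = 149.61°.
So θ = 15.2° or θ = 74.8°.

74.8°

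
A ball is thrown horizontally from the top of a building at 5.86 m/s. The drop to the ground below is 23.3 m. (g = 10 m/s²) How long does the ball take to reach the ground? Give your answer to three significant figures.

2.16 s

The horizontal speed doesn't affect the fall. With v_y0 = 0, h = ½ g t².
t = √(2 × 23.3 / 10) = √4.660 = 2.16 s.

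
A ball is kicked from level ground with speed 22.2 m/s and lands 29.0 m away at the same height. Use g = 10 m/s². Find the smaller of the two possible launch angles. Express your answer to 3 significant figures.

18.0°

Level-ground range: R = v₀² sin(2θ)/g ⇒ sin 2θ = R g / v₀² = 29.0×10/22.2² = 0.5884.
2θ = arcsin(0.5884) = 36.04° or 180° − 36.04° = 143.96°.
So θ = 18.0° or θ = 72.0°.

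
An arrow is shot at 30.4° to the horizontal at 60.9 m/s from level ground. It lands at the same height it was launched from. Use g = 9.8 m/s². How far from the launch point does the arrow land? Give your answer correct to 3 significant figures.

330 m

For level ground, R = v₀² sin(2θ) / g.
sin(2 × 30.4°) = sin 60.80° = 0.8729.
R = (60.9)² × 0.8729 / 9.8 = 330 m.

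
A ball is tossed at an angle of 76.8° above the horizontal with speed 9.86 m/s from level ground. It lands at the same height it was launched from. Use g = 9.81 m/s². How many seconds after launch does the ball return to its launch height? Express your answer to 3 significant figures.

1.96 s

Vertical component: v_y = 9.86 sin 76.8° = 9.599 m/s.
For a projectile landing at launch height, time of flight is t = 2 v_y / g = 2 × 9.599 / 9.81 = 1.96 s.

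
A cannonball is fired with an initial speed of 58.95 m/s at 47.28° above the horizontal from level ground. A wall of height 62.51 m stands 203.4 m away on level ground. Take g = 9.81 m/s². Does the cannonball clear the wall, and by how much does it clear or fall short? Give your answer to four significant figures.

Yes — it clears the wall by 30.88 m.

v_x = 58.95 cos 47.28° = 39.993 m/s; v_y0 = 58.95 sin 47.28° = 43.309 m/s.
Time to reach the wall: t = 203.4 / 39.993 = 5.0859 s.
Height at that point: y = 43.309×5.0859 − 4.905×5.0859² = 93.391 m.
That is 93.391 − 62.51 = 30.88 m above the top of the wall, so the cannonball clears it.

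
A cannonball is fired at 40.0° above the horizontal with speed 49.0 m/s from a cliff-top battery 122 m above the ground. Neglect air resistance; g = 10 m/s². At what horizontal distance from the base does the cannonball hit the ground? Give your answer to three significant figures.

338 m

Components: v_x = 49.0 cos 40.0° = 37.54 m/s, v_y = 49.0 sin 40.0° = 31.50 m/s.
Vertical: 0 = 122 + 31.50 t − ½(10) t² ⇒ 5.000 t² − 31.50 t − 122 = 0.
t = [31.50 + √(992.2 + 2440)] / 10.00 = 9.008 s.
Horizontal: R = v_x · t = 37.54 × 9.008 = 338 m.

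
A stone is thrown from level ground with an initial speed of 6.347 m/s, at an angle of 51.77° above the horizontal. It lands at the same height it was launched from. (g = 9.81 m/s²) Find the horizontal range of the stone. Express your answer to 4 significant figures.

Components: v_x = 6.347 cos 51.77° = 3.9276 m/s, v_y = 6.347 sin 51.77° = 4.9858 m/s.
Time of flight (same landing height): t = 2 v_y / g = 2 × 4.9858 / 9.81 = 1.0165 s.
Range: R = v_x · t = 3.9276 × 1.0165 = 3.992 m.

3.992 m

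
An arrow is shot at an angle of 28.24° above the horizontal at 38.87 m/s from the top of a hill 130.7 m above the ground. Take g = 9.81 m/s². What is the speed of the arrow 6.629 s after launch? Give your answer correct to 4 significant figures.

57.86 m/s

v_x = 38.87 cos 28.24° = 34.243 m/s (constant).
v_y(t) = 38.87 sin 28.24° − g t = 18.392 − 9.81 × 6.629 = -46.638 m/s.
Speed = √(v_x² + v_y²) = √(1172.6 + 2175.1) = 57.86 m/s.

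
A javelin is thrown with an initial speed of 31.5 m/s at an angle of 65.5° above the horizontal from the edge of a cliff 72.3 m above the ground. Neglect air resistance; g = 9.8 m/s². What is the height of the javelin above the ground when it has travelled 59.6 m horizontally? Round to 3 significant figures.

v_x = 31.5 cos 65.5° = 13.06 m/s, v_y0 = 31.5 sin 65.5° = 28.66 m/s.
Time to reach x = 59.6 m: t = x / v_x = 59.6 / 13.06 = 4.564 s.
y = 72.3 + v_y0 t − ½ g t² = 72.3 + 28.66×4.564 − 4.900×4.564² = 101 m.

101 m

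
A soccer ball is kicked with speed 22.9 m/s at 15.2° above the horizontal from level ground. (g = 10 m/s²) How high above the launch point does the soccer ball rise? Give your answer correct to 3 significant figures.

Vertical component of launch velocity: v_y = 22.9 sin 15.2° = 6.004 m/s.
At the highest point the vertical velocity is zero, so v_y² = 2 g h_max.
h_max = (6.004)² / (2 × 10) = 36.05 / 20.00 = 1.80 m.

1.80 m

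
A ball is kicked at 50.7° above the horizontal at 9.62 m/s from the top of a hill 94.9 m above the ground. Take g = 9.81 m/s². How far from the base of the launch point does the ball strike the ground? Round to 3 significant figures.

Components: v_x = 9.62 cos 50.7° = 6.093 m/s, v_y = 9.62 sin 50.7° = 7.444 m/s.
Vertical: 0 = 94.9 + 7.444 t − ½(9.81) t² ⇒ 4.905 t² − 7.444 t − 94.9 = 0.
t = [7.444 + √(55.41 + 1862)] / 9.810 = 5.222 s.
Horizontal: R = v_x · t = 6.093 × 5.222 = 31.8 m.

31.8 m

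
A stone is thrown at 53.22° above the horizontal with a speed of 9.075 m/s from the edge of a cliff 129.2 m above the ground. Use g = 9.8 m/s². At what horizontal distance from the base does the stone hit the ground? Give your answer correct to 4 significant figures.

32.22 m

Components: v_x = 9.075 cos 53.22° = 5.4336 m/s, v_y = 9.075 sin 53.22° = 7.2685 m/s.
Vertical: 0 = 129.2 + 7.2685 t − ½(9.8) t² ⇒ 4.900 t² − 7.2685 t − 129.2 = 0.
t = [7.2685 + √(52.831 + 2532.3)] / 9.800 = 5.9299 s.
Horizontal: R = v_x · t = 5.4336 × 5.9299 = 32.22 m.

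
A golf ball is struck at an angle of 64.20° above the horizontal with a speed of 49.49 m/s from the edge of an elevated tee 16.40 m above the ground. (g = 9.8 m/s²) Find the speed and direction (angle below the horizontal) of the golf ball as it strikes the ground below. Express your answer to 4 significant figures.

52.64 m/s at 65.84° below the horizontal

v_x = 49.49 cos 64.20° = 21.540 m/s (constant).
|v_y| at impact = √((44.557)² + 2×9.8×16.40) = 48.029 m/s.
Speed = √(21.540² + 48.029²) = 52.64 m/s; angle = arctan(48.029/21.540) = 65.84° below horizontal.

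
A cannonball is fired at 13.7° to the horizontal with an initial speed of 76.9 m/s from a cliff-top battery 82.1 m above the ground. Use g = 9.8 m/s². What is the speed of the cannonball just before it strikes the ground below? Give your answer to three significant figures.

86.7 m/s

v_x = 76.9 cos 13.7° = 74.71 m/s is unchanged throughout.
For the vertical component, v_y² = v_y0² + 2 g h = (18.21)² + 2×9.8×82.1 = 1941, so |v_y| = 44.06 m/s.
Impact speed = √(v_x² + v_y²) = √(5582 + 1941) = 86.7 m/s.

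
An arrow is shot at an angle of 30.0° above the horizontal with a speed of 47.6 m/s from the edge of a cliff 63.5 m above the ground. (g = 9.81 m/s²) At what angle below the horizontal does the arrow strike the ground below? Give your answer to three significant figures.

v_x = 47.6 cos 30.0° = 41.22 m/s.
At impact |v_y| = √(v_y0² + 2 g h) = √(23.80² + 2×9.81×63.5) = 42.57 m/s.
Angle below horizontal = arctan(|v_y| / v_x) = arctan(42.57 / 41.22) = 45.9°.

45.9°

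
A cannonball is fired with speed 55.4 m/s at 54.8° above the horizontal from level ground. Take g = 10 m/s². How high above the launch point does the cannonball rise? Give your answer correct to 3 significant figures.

Vertical component of launch velocity: v_y = 55.4 sin 54.8° = 45.27 m/s.
At the highest point the vertical velocity is zero, so v_y² = 2 g h_max.
h_max = (45.27)² / (2 × 10) = 2049 / 20.00 = 102 m.

102 m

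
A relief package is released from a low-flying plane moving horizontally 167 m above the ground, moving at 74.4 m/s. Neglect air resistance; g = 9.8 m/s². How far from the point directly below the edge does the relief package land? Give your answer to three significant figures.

Initial vertical velocity is zero, so the fall time comes from h = ½ g t²: t = √(2 × 167 / 9.8) = 5.838 s.
Horizontal motion is uniform at 74.4 m/s, so x = 74.4 × 5.838 = 434 m.

434 m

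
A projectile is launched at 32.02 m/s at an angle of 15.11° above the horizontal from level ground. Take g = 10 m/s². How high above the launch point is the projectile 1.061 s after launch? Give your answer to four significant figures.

v_y0 = 32.02 sin 15.11° = 8.3467 m/s.
y(t) = v_y0 t − ½ g t² = 8.3467×1.061 − 5.000×1.061² = 3.227 m.

3.227 m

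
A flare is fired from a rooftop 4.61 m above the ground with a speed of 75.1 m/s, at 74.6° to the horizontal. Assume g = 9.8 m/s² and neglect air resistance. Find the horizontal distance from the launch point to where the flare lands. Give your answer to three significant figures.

Components: v_x = 75.1 cos 74.6° = 19.94 m/s, v_y = 75.1 sin 74.6° = 72.40 m/s.
Vertical: 0 = 4.61 + 72.40 t − ½(9.8) t² ⇒ 4.900 t² − 72.40 t − 4.61 = 0.
t = [72.40 + √(5242 + 90.36)] / 9.800 = 14.84 s.
Horizontal: R = v_x · t = 19.94 × 14.84 = 296 m.

296 m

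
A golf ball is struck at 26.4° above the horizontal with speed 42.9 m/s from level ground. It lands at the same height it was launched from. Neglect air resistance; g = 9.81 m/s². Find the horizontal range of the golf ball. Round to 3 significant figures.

Components: v_x = 42.9 cos 26.4° = 38.43 m/s, v_y = 42.9 sin 26.4° = 19.07 m/s.
Time of flight (same landing height): t = 2 v_y / g = 2 × 19.07 / 9.81 = 3.888 s.
Range: R = v_x · t = 38.43 × 3.888 = 149 m.

149 m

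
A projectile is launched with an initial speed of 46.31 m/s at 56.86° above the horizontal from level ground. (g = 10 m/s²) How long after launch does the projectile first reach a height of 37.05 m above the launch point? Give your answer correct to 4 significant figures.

v_y0 = 46.31 sin 56.86° = 38.777 m/s.
Set y = v_y0 t − ½ g t² = 37.05: 5.000 t² − 38.777 t + 37.05 = 0.
t = [38.777 ± √(1503.7 − 741.00)] / 10 = (38.777 ± 27.617) / 10, giving t = 1.116 s or t = 6.639 s.
The projectile is on the way up at the first time, so t = 1.116 s.

1.116 s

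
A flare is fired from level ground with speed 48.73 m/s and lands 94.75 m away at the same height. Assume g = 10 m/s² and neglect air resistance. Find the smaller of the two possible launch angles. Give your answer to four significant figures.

Level-ground range: R = v₀² sin(2θ)/g ⇒ sin 2θ = R g / v₀² = 94.75×10/48.73² = 0.3990.
2θ = arcsin(0.3990) = 23.516° or 180° − 23.516° = 156.484°.
So θ = 11.76° or θ = 78.24°.

11.76°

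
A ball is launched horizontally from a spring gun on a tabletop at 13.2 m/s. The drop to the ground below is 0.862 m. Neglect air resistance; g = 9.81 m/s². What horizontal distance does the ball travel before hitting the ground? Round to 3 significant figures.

Initial vertical velocity is zero, so the fall time comes from h = ½ g t²: t = √(2 × 0.862 / 9.81) = 0.4192 s.
Horizontal motion is uniform at 13.2 m/s, so x = 13.2 × 0.4192 = 5.53 m.

5.53 m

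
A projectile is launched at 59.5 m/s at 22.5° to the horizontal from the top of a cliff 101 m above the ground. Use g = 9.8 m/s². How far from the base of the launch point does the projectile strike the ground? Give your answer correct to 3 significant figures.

Components: v_x = 59.5 cos 22.5° = 54.97 m/s, v_y = 59.5 sin 22.5° = 22.77 m/s.
Vertical: 0 = 101 + 22.77 t − ½(9.8) t² ⇒ 4.900 t² − 22.77 t − 101 = 0.
t = [22.77 + √(518.5 + 1980)] / 9.800 = 7.424 s.
Horizontal: R = v_x · t = 54.97 × 7.424 = 408 m.

408 m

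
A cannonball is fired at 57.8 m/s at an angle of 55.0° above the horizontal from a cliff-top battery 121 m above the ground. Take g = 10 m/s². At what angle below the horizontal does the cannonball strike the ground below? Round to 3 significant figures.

v_x = 57.8 cos 55.0° = 33.15 m/s.
At impact |v_y| = √(v_y0² + 2 g h) = √(47.35² + 2×10×121) = 68.28 m/s.
Angle below horizontal = arctan(|v_y| / v_x) = arctan(68.28 / 33.15) = 64.1°.

64.1°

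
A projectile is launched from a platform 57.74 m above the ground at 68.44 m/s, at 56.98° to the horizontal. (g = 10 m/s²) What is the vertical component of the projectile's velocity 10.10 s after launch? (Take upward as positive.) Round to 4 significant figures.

Initial vertical component: v_y0 = 68.44 sin 56.98° = 57.386 m/s.
v_y(t) = v_y0 − g t = 57.386 − 10 × 10.10 = -43.61 m/s.

-43.61 m/s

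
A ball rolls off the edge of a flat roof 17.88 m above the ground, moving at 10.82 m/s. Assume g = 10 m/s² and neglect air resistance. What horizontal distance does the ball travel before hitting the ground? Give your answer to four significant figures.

20.46 m

Initial vertical velocity is zero, so the fall time comes from h = ½ g t²: t = √(2 × 17.88 / 10) = 1.8910 s.
Horizontal motion is uniform at 10.82 m/s, so x = 10.82 × 1.8910 = 20.46 m.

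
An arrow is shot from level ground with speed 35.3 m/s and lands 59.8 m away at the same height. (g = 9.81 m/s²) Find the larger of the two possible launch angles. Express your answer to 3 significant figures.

Level-ground range: R = v₀² sin(2θ)/g ⇒ sin 2θ = R g / v₀² = 59.8×9.81/35.3² = 0.4708.
2θ = arcsin(0.4708) = 28.09° or 180° − 28.09° = 151.91°.
So θ = 14.0° or θ = 76.0°.

76.0°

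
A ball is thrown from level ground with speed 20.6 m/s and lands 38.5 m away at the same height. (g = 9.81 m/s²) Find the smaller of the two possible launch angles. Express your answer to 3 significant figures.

31.4°

Level-ground range: R = v₀² sin(2θ)/g ⇒ sin 2θ = R g / v₀² = 38.5×9.81/20.6² = 0.8900.
2θ = arcsin(0.8900) = 62.87° or 180° − 62.87° = 117.13°.
So θ = 31.4° or θ = 58.6°.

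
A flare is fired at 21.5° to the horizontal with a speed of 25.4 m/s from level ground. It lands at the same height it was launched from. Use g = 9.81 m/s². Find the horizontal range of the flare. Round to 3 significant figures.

For level ground, R = v₀² sin(2θ) / g.
sin(2 × 21.5°) = sin 43.00° = 0.6820.
R = (25.4)² × 0.6820 / 9.81 = 44.9 m.

44.9 m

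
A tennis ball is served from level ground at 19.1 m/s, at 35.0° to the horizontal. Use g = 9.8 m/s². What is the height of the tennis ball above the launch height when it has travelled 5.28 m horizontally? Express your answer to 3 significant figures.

3.14 m

v_x = 19.1 cos 35.0° = 15.65 m/s, v_y0 = 19.1 sin 35.0° = 10.96 m/s.
Time to reach x = 5.28 m: t = x / v_x = 5.28 / 15.65 = 0.3374 s.
y = v_y0 t − ½ g t² = 10.96×0.3374 − 4.900×0.3374² = 3.14 m.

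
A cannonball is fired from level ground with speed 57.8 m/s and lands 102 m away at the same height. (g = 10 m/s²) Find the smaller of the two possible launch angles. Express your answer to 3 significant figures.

Level-ground range: R = v₀² sin(2θ)/g ⇒ sin 2θ = R g / v₀² = 102×10/57.8² = 0.3053.
2θ = arcsin(0.3053) = 17.78° or 180° − 17.78° = 162.22°.
So θ = 8.89° or θ = 81.1°.

8.89°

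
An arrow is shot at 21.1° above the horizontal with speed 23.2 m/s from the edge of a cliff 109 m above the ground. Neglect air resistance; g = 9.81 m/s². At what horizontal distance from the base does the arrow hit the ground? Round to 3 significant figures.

122 m

Components: v_x = 23.2 cos 21.1° = 21.64 m/s, v_y = 23.2 sin 21.1° = 8.352 m/s.
Vertical: 0 = 109 + 8.352 t − ½(9.81) t² ⇒ 4.905 t² − 8.352 t − 109 = 0.
t = [8.352 + √(69.76 + 2139)] / 9.810 = 5.642 s.
Horizontal: R = v_x · t = 21.64 × 5.642 = 122 m.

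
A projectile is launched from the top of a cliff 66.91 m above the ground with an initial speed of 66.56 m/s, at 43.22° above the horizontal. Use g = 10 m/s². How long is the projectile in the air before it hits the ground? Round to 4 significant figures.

10.40 s

Vertical component: v_y = 66.56 sin 43.22° = 45.580 m/s.
Taking up as positive with launch at y = 66.91 m, landing at y = 0: 0 = 66.91 + 45.580 t − ½(10) t².
Solving 5.000 t² − 45.580 t − 66.91 = 0 gives t = [45.580 + √(45.580² + 4·5.000·66.91)] / 10.00 = 10.40 s.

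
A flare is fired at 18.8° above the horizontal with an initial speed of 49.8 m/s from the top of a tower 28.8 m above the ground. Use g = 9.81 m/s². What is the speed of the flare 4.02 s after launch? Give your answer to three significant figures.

52.6 m/s

v_x = 49.8 cos 18.8° = 47.14 m/s (constant).
v_y(t) = 49.8 sin 18.8° − g t = 16.05 − 9.81 × 4.02 = -23.39 m/s.
Speed = √(v_x² + v_y²) = √(2222 + 547.1) = 52.6 m/s.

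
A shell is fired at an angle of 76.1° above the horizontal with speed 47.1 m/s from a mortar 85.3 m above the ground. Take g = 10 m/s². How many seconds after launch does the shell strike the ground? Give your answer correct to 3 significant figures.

10.7 s

Vertical component: v_y = 47.1 sin 76.1° = 45.72 m/s.
Taking up as positive with launch at y = 85.3 m, landing at y = 0: 0 = 85.3 + 45.72 t − ½(10) t².
Solving 5.000 t² − 45.72 t − 85.3 = 0 gives t = [45.72 + √(45.72² + 4·5.000·85.3)] / 10.00 = 10.7 s.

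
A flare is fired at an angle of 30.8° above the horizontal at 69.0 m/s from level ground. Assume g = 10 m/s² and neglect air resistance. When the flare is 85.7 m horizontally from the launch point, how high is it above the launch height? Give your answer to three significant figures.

v_x = 69.0 cos 30.8° = 59.27 m/s, v_y0 = 69.0 sin 30.8° = 35.33 m/s.
Time to reach x = 85.7 m: t = x / v_x = 85.7 / 59.27 = 1.446 s.
y = v_y0 t − ½ g t² = 35.33×1.446 − 5.000×1.446² = 40.6 m.

40.6 m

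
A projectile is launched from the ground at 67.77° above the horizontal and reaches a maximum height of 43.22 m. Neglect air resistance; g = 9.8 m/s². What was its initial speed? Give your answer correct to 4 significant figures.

At maximum height v_y = 0, so (v₀ sin θ)² = 2 g H.
v₀ sin 67.77° = √(2 × 9.8 × 43.22) = 29.105 m/s.
v₀ = 29.105 / sin 67.77° = 29.105 / 0.9257 = 31.44 m/s.

31.44 m/s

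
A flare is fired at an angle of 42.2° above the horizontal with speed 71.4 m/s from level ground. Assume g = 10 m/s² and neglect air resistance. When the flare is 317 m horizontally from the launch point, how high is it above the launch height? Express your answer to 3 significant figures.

v_x = 71.4 cos 42.2° = 52.89 m/s, v_y0 = 71.4 sin 42.2° = 47.96 m/s.
Time to reach x = 317 m: t = x / v_x = 317 / 52.89 = 5.994 s.
y = v_y0 t − ½ g t² = 47.96×5.994 − 5.000×5.994² = 108 m.

108 m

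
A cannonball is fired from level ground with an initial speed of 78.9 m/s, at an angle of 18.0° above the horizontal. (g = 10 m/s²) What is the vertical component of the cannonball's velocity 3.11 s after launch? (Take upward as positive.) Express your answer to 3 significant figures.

-6.72 m/s

Initial vertical component: v_y0 = 78.9 sin 18.0° = 24.38 m/s.
v_y(t) = v_y0 − g t = 24.38 − 10 × 3.11 = -6.72 m/s.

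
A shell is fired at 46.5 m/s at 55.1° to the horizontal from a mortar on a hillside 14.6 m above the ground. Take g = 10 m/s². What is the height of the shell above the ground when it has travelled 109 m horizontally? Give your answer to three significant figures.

86.9 m

v_x = 46.5 cos 55.1° = 26.60 m/s, v_y0 = 46.5 sin 55.1° = 38.14 m/s.
Time to reach x = 109 m: t = x / v_x = 109 / 26.60 = 4.098 s.
y = 14.6 + v_y0 t − ½ g t² = 14.6 + 38.14×4.098 − 5.000×4.098² = 86.9 m.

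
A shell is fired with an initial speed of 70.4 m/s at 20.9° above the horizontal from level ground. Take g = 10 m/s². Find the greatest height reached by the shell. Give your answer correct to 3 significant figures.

31.5 m

Vertical component of launch velocity: v_y = 70.4 sin 20.9° = 25.11 m/s.
At the highest point the vertical velocity is zero, so v_y² = 2 g h_max.
h_max = (25.11)² / (2 × 10) = 630.5 / 20.00 = 31.5 m.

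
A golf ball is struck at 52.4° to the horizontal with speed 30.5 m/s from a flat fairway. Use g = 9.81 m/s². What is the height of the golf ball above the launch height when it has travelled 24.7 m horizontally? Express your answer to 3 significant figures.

23.4 m

v_x = 30.5 cos 52.4° = 18.61 m/s, v_y0 = 30.5 sin 52.4° = 24.16 m/s.
Time to reach x = 24.7 m: t = x / v_x = 24.7 / 18.61 = 1.327 s.
y = v_y0 t − ½ g t² = 24.16×1.327 − 4.905×1.327² = 23.4 m.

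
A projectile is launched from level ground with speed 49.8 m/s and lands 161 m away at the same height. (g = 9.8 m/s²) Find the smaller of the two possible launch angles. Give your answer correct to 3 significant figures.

19.8°

Level-ground range: R = v₀² sin(2θ)/g ⇒ sin 2θ = R g / v₀² = 161×9.8/49.8² = 0.6362.
2θ = arcsin(0.6362) = 39.51° or 180° − 39.51° = 140.49°.
So θ = 19.8° or θ = 70.2°.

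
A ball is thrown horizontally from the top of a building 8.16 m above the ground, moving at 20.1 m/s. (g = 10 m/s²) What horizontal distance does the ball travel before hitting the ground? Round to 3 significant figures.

25.7 m

Initial vertical velocity is zero, so the fall time comes from h = ½ g t²: t = √(2 × 8.16 / 10) = 1.277 s.
Horizontal motion is uniform at 20.1 m/s, so x = 20.1 × 1.277 = 25.7 m.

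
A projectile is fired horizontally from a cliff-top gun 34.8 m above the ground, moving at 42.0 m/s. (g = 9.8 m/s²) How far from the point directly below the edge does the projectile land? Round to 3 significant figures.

112 m

Initial vertical velocity is zero, so the fall time comes from h = ½ g t²: t = √(2 × 34.8 / 9.8) = 2.665 s.
Horizontal motion is uniform at 42.0 m/s, so x = 42.0 × 2.665 = 112 m.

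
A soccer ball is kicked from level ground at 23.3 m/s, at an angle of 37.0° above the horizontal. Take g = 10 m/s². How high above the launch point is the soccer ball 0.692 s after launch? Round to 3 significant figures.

7.31 m

v_y0 = 23.3 sin 37.0° = 14.02 m/s.
y(t) = v_y0 t − ½ g t² = 14.02×0.692 − 5.000×0.692² = 7.31 m.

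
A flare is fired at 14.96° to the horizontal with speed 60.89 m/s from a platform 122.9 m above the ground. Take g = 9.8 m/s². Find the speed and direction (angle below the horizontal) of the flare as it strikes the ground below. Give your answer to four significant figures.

78.21 m/s at 41.22° below the horizontal

v_x = 60.89 cos 14.96° = 58.826 m/s (constant).
|v_y| at impact = √((15.718)² + 2×9.8×122.9) = 51.535 m/s.
Speed = √(58.826² + 51.535²) = 78.21 m/s; angle = arctan(51.535/58.826) = 41.22° below horizontal.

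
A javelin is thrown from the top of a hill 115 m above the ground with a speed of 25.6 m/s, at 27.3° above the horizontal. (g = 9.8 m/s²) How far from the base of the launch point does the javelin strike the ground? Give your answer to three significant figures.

141 m

Components: v_x = 25.6 cos 27.3° = 22.75 m/s, v_y = 25.6 sin 27.3° = 11.74 m/s.
Vertical: 0 = 115 + 11.74 t − ½(9.8) t² ⇒ 4.900 t² − 11.74 t − 115 = 0.
t = [11.74 + √(137.8 + 2254)] / 9.800 = 6.188 s.
Horizontal: R = v_x · t = 22.75 × 6.188 = 141 m.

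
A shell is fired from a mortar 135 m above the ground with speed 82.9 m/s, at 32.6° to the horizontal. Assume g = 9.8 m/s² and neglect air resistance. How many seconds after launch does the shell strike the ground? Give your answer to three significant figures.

11.5 s

Vertical component: v_y = 82.9 sin 32.6° = 44.66 m/s.
Taking up as positive with launch at y = 135 m, landing at y = 0: 0 = 135 + 44.66 t − ½(9.8) t².
Solving 4.900 t² − 44.66 t − 135 = 0 gives t = [44.66 + √(44.66² + 4·4.900·135)] / 9.800 = 11.5 s.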